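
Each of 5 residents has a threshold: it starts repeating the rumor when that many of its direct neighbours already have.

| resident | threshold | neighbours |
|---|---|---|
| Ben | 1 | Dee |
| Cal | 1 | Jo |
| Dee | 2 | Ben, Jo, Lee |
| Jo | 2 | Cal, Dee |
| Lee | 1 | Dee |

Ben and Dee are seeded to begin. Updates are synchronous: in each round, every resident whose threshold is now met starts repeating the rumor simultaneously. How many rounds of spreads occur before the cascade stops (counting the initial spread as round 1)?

2

Round 1 — Ben, Dee start repeating the rumor (initial).
Round 2 — checking thresholds:
  Jo: 1 of 2 neighbours < 2, below threshold.
  Lee: 1 of 1 neighbours ≥ 1, starts repeating the rumor.
Round 3 — no new spreads; cascade stops.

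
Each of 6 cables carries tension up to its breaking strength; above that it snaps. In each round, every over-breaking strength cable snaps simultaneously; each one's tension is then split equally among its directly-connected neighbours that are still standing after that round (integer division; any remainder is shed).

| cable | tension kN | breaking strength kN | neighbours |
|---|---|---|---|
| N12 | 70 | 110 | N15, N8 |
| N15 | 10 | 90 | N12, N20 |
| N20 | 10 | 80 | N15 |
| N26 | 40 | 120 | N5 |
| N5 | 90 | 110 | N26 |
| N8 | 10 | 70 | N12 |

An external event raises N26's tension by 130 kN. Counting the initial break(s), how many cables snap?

2

Round 1 — N26 at 170 > 120. N26 snaps.
  N26 sheds 170 kN to N5: 170 each.
    N5: 90+170 = 260 > 110
Round 2 — N5 snaps.
  N5 sheds 260 kN: no online neighbours, lost.
No further breaks.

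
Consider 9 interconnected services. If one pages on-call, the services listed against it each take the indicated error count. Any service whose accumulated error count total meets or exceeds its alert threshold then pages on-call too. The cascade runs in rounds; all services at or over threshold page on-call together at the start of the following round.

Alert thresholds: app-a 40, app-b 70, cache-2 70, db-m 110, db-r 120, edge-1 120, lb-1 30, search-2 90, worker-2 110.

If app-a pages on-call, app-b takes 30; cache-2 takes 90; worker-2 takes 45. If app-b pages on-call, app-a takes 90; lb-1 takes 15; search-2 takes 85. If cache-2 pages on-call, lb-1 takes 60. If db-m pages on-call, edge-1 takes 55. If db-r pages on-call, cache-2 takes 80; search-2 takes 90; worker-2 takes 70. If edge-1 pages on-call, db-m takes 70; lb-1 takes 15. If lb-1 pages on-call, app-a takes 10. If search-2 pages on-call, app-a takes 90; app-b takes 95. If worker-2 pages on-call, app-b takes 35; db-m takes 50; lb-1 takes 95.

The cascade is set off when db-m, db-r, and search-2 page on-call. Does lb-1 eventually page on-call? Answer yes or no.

Round 1 — db-m, db-r, search-2 page on-call (initial).
  app-a: +90 → 90 ≥ 40
  app-b: +95 → 95 ≥ 70
  cache-2: +80 → 80 ≥ 70
  edge-1: +55 → 55 < 120
  worker-2: +70 → 70 < 110
Round 2 — app-a, app-b, cache-2 page on-call.
  lb-1: +15+60 → 75 ≥ 30
  worker-2: +45 → 115 ≥ 110
Round 3 — lb-1, worker-2 page on-call.
No further pages.

yes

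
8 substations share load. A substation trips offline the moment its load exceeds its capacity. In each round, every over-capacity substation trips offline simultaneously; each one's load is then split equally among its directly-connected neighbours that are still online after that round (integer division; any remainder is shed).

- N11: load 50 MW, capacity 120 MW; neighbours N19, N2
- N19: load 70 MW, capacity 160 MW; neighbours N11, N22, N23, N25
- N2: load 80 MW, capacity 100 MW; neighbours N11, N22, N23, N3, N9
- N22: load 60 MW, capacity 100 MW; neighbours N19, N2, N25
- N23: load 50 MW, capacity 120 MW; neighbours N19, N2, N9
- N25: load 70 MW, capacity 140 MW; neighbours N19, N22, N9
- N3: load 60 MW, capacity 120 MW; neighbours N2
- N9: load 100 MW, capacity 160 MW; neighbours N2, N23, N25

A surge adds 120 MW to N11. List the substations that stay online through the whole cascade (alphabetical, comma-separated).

N3

Round 1 — N11 at 170 > 120. N11 trips offline.
  N11 sheds 170 MW to N19, N2: 85 each.
    N19: 70+85 = 155 ≤ 160
    N2: 80+85 = 165 > 100
Round 2 — N2 trips offline.
  N2 sheds 165 MW to N22, N23, N3, N9: 41 each (1 lost).
    N22: 60+41 = 101 > 100
    N23: 50+41 = 91 ≤ 120
    N3: 60+41 = 101 ≤ 120
    N9: 100+41 = 141 ≤ 160
Round 3 — N22 trips offline.
  N22 sheds 101 MW to N19, N25: 50 each (1 lost).
    N19: 155+50 = 205 > 160
    N25: 70+50 = 120 ≤ 140
Round 4 — N19 trips offline.
  N19 sheds 205 MW to N23, N25: 102 each (1 lost).
    N23: 91+102 = 193 > 120
    N25: 120+102 = 222 > 140
Round 5 — N23, N25 trip offline.
  N23 sheds 193 MW to N9: 193 each.
    N9: 141+193 = 334 > 160
  N25 sheds 222 MW to N9: 222 each.
    N9: 334+222 = 556 > 160
Round 6 — N9 trips offline.
  N9 sheds 556 MW: no online neighbours, lost.
No further trips.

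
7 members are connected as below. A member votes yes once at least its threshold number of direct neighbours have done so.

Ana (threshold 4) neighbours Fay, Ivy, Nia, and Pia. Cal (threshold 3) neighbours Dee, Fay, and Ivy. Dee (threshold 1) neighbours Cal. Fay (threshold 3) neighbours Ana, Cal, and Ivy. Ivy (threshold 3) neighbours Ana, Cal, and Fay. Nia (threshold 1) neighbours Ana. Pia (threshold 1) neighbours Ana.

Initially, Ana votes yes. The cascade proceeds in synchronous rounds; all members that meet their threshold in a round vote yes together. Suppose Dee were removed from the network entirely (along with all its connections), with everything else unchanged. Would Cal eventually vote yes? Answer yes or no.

no

With Dee removed:
Round 1 — Ana votes yes (initial).
Round 2 — checking thresholds:
  Fay: 1 of 3 neighbours < 3, not yet.
  Ivy: 1 of 3 neighbours < 3, not yet.
  Nia: 1 of 1 neighbours ≥ 1, votes yes.
  Pia: 1 of 1 neighbours ≥ 1, votes yes.
Round 3 — no new yes votes; cascade stops.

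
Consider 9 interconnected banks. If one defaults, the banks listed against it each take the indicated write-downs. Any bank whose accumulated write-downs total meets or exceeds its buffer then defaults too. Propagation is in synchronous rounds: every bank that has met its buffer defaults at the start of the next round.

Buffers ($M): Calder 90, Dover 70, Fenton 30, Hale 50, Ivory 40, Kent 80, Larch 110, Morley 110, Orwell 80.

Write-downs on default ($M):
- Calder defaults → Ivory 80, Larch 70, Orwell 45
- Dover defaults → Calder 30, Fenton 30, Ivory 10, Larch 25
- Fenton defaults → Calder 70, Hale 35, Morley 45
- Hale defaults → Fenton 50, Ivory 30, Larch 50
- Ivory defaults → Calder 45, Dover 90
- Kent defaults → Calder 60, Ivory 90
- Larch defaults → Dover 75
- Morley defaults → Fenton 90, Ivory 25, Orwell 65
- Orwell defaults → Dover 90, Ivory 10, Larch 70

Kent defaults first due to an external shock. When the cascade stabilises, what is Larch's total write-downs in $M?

Round 1 — Kent defaults (initial).
  Calder: +60 → 60 < 90
  Ivory: +90 → 90 ≥ 40
Round 2 — Ivory defaults.
  Calder: +45 → 105 ≥ 90
  Dover: +90 → 90 ≥ 70
Round 3 — Calder, Dover default.
  Fenton: +30 → 30 ≥ 30
  Larch: +70+25 → 95 < 110
  Orwell: +45 → 45 < 80
Round 4 — Fenton defaults.
  Hale: +35 → 35 < 50
  Morley: +45 → 45 < 110
No further defaults.

95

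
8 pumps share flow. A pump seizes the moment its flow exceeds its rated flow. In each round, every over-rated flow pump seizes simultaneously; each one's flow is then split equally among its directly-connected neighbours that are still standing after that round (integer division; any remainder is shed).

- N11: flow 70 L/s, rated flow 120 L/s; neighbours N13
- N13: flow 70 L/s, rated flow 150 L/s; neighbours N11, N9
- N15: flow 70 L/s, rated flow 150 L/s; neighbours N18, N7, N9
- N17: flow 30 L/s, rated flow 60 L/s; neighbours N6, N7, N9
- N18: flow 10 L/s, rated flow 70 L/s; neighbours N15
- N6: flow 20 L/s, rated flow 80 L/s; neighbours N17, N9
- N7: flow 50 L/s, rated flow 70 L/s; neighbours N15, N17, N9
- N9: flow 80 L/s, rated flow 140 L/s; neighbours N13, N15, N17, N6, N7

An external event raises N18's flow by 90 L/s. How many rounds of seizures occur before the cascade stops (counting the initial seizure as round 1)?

5

Round 1 — N18 at 100 > 70. N18 seizes.
  N18 sheds 100 L/s to N15: 100 each.
    N15: 70+100 = 170 > 150
Round 2 — N15 seizes.
  N15 sheds 170 L/s to N7, N9: 85 each.
    N7: 50+85 = 135 > 70
    N9: 80+85 = 165 > 140
Round 3 — N7, N9 seize.
  N7 sheds 135 L/s to N17: 135 each.
    N17: 30+135 = 165 > 60
  N9 sheds 165 L/s to N13, N17, N6: 55 each.
    N13: 70+55 = 125 ≤ 150
    N17: 165+55 = 220 > 60
    N6: 20+55 = 75 ≤ 80
Round 4 — N17 seizes.
  N17 sheds 220 L/s to N6: 220 each.
    N6: 75+220 = 295 > 80
Round 5 — N6 seizes.
  N6 sheds 295 L/s: no online neighbours, lost.
No further seizures.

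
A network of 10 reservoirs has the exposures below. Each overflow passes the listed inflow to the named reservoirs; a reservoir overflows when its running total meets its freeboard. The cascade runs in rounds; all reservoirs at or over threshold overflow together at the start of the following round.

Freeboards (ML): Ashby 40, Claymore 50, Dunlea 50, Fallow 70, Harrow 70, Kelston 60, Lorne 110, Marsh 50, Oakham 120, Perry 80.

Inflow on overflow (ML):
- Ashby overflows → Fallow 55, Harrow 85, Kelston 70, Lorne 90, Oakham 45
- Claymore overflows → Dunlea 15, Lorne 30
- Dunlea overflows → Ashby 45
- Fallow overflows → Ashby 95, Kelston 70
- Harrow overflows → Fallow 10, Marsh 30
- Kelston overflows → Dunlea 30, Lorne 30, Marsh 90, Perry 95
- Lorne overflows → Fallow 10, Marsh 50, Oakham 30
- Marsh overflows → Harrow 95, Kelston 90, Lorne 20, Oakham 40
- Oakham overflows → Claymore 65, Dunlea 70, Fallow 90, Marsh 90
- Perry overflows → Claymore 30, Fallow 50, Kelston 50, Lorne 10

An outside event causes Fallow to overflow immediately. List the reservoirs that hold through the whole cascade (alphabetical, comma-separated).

Round 1 — Fallow overflows (initial).
  Ashby: +95 → 95 ≥ 40
  Kelston: +70 → 70 ≥ 60
Round 2 — Ashby, Kelston overflow.
  Dunlea: +30 → 30 < 50
  Harrow: +85 → 85 ≥ 70
  Lorne: +90+30 → 120 ≥ 110
  Marsh: +90 → 90 ≥ 50
  Oakham: +45 → 45 < 120
  Perry: +95 → 95 ≥ 80
Round 3 — Harrow, Lorne, Marsh, Perry overflow.
  Claymore: +30 → 30 < 50
  Oakham: +30+40 → 115 < 120
No further overflows.

Claymore, Dunlea, Oakham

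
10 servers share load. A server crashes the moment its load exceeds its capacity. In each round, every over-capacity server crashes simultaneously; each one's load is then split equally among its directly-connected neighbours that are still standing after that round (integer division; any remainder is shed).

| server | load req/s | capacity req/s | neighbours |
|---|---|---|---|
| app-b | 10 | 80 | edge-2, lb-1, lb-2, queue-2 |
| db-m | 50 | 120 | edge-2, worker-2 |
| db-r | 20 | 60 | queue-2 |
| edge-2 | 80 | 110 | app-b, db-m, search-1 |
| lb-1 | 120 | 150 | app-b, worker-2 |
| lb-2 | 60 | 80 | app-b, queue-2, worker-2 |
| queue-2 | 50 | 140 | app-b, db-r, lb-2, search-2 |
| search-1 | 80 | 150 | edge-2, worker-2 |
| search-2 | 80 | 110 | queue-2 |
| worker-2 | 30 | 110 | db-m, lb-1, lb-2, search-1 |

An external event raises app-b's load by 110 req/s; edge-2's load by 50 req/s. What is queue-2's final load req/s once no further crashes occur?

140

Round 1 — app-b at 120 > 80; edge-2 at 130 > 110. app-b, edge-2 crash.
  app-b sheds 120 req/s to lb-1, lb-2, queue-2: 40 each.
    lb-1: 120+40 = 160 > 150
    lb-2: 60+40 = 100 > 80
    queue-2: 50+40 = 90 ≤ 140
  edge-2 sheds 130 req/s to db-m, search-1: 65 each.
    db-m: 50+65 = 115 ≤ 120
    search-1: 80+65 = 145 ≤ 150
Round 2 — lb-1, lb-2 crash.
  lb-1 sheds 160 req/s to worker-2: 160 each.
    worker-2: 30+160 = 190 > 110
  lb-2 sheds 100 req/s to queue-2, worker-2: 50 each.
    queue-2: 90+50 = 140 ≤ 140
    worker-2: 190+50 = 240 > 110
Round 3 — worker-2 crashes.
  worker-2 sheds 240 req/s to db-m, search-1: 120 each.
    db-m: 115+120 = 235 > 120
    search-1: 145+120 = 265 > 150
Round 4 — db-m, search-1 crash.
  db-m sheds 235 req/s: no online neighbours, lost.
  search-1 sheds 265 req/s: no online neighbours, lost.
No further crashes.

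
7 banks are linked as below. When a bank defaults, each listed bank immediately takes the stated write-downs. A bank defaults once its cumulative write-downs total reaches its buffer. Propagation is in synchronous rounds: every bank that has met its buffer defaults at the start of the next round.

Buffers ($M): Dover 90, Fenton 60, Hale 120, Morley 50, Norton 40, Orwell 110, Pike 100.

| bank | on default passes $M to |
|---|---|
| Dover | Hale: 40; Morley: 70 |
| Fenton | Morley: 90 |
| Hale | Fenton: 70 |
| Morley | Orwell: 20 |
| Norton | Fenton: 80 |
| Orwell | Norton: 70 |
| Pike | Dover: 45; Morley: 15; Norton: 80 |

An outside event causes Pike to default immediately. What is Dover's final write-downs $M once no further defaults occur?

45

Round 1 — Pike defaults (initial).
  Dover: +45 → 45 < 90
  Morley: +15 → 15 < 50
  Norton: +80 → 80 ≥ 40
Round 2 — Norton defaults.
  Fenton: +80 → 80 ≥ 60
Round 3 — Fenton defaults.
  Morley: +90 → 105 ≥ 50
Round 4 — Morley defaults.
  Orwell: +20 → 20 < 110
No further defaults.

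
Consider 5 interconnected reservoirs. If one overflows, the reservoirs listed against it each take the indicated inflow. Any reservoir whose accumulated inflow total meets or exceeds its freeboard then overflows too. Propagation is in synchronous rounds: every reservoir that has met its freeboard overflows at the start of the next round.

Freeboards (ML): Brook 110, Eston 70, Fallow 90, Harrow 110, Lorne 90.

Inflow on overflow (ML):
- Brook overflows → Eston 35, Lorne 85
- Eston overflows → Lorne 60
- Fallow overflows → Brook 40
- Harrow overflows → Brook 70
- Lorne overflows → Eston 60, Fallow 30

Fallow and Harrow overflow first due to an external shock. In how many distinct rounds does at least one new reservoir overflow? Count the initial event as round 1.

2

Round 1 — Fallow, Harrow overflow (initial).
  Brook: +40+70 → 110 ≥ 110
Round 2 — Brook overflows.
  Eston: +35 → 35 < 70
  Lorne: +85 → 85 < 90
No further overflows.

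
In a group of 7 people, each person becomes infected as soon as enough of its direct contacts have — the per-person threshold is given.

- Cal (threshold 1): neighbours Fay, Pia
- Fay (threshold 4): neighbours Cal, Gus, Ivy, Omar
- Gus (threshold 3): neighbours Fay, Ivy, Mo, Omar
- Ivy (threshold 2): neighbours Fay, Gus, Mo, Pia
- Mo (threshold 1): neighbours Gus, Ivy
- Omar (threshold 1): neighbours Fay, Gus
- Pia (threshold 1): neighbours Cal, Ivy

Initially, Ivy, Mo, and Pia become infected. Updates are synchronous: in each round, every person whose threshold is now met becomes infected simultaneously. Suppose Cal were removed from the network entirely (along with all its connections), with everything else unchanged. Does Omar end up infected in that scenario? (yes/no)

no

With Cal removed:
Round 1 — Ivy, Mo, Pia become infected (initial).
Round 2 — no new infections; cascade stops.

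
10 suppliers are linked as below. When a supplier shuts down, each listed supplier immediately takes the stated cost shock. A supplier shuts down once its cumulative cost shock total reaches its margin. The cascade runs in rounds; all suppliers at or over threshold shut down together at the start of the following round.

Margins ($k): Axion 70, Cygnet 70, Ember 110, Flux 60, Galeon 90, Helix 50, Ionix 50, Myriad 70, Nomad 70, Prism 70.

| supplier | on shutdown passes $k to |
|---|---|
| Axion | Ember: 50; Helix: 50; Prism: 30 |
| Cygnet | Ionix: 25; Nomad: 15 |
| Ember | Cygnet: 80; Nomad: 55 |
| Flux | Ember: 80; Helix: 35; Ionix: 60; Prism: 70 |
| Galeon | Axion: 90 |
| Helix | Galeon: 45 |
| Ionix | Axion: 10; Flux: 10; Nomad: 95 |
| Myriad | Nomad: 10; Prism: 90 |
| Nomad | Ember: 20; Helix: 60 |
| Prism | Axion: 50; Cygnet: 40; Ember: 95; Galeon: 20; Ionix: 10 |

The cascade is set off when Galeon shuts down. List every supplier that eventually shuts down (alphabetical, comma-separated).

Axion, Galeon, Helix

Round 1 — Galeon shuts down (initial).
  Axion: +90 → 90 ≥ 70
Round 2 — Axion shuts down.
  Ember: +50 → 50 < 110
  Helix: +50 → 50 ≥ 50
  Prism: +30 → 30 < 70
Round 3 — Helix shuts down.
No further shutdowns.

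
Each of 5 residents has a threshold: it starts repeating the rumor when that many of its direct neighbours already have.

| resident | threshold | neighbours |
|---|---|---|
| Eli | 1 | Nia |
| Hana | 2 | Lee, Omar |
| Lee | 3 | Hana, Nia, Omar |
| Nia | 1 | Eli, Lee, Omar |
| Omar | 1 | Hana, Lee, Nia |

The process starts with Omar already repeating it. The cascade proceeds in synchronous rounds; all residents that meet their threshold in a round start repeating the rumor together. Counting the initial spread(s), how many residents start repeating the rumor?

3

Round 1 — Omar starts repeating the rumor (initial).
Round 2 — checking thresholds:
  Hana: 1 of 2 neighbours < 2, holds.
  Lee: 1 of 3 neighbours < 3, holds.
  Nia: 1 of 3 neighbours ≥ 1, starts repeating the rumor.
Round 3 — checking thresholds:
  Eli: 1 of 1 neighbours ≥ 1, starts repeating the rumor.
  Hana: 1 of 2 neighbours < 2, holds.
  Lee: 2 of 3 neighbours < 3, holds.
Round 4 — no new spreads; cascade stops.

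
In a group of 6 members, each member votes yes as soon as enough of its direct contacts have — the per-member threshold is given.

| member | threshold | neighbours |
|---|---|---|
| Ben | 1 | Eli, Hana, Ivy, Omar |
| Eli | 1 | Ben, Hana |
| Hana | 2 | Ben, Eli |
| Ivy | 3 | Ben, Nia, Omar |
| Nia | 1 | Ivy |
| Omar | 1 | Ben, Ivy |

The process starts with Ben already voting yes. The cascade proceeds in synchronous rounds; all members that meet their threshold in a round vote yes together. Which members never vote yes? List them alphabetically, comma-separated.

Ivy, Nia

Round 1 — Ben votes yes (initial).
Round 2 — checking thresholds:
  Eli: 1 of 2 neighbours ≥ 1, votes yes.
  Hana: 1 of 2 neighbours < 2, not yet.
  Ivy: 1 of 3 neighbours < 3, not yet.
  Omar: 1 of 2 neighbours ≥ 1, votes yes.
Round 3 — checking thresholds:
  Hana: 2 of 2 neighbours ≥ 2, votes yes.
  Ivy: 2 of 3 neighbours < 3, not yet.
Round 4 — no new yes votes; cascade stops.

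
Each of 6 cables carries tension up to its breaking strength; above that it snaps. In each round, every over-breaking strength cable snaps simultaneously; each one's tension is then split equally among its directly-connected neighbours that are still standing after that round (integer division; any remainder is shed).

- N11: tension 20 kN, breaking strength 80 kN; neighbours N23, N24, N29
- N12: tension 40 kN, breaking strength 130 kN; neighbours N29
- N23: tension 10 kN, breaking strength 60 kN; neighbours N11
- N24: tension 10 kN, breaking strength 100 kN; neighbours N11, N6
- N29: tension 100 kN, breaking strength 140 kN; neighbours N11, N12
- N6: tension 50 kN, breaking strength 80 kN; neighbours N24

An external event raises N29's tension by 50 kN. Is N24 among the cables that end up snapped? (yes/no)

no

Round 1 — N29 at 150 > 140. N29 snaps.
  N29 sheds 150 kN to N11, N12: 75 each.
    N11: 20+75 = 95 > 80
    N12: 40+75 = 115 ≤ 130
Round 2 — N11 snaps.
  N11 sheds 95 kN to N23, N24: 47 each (1 lost).
    N23: 10+47 = 57 ≤ 60
    N24: 10+47 = 57 ≤ 100
No further breaks.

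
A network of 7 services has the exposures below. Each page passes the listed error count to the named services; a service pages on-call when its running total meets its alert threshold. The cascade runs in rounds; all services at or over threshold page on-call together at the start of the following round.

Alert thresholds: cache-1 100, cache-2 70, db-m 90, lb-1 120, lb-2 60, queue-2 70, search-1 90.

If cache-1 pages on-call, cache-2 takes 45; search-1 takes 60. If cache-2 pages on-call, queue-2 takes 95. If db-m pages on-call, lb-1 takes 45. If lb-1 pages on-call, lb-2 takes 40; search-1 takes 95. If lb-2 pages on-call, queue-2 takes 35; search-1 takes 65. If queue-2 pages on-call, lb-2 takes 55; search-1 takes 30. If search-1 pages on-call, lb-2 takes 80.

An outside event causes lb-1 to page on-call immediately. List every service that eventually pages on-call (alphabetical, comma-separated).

lb-1, lb-2, search-1

Round 1 — lb-1 pages on-call (initial).
  lb-2: +40 → 40 < 60
  search-1: +95 → 95 ≥ 90
Round 2 — search-1 pages on-call.
  lb-2: +80 → 120 ≥ 60
Round 3 — lb-2 pages on-call.
  queue-2: +35 → 35 < 70
No further pages.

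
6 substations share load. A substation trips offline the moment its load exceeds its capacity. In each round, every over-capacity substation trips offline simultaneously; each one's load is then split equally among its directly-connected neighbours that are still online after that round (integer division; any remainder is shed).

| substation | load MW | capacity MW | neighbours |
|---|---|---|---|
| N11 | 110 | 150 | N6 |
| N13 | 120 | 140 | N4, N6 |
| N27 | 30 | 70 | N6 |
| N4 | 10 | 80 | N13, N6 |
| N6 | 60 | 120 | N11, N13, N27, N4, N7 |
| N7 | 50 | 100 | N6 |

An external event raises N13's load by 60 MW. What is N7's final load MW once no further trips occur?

Round 1 — N13 at 180 > 140. N13 trips offline.
  N13 sheds 180 MW to N4, N6: 90 each.
    N4: 10+90 = 100 > 80
    N6: 60+90 = 150 > 120
Round 2 — N4, N6 trip offline.
  N4 sheds 100 MW: no online neighbours, lost.
  N6 sheds 150 MW to N11, N27, N7: 50 each.
    N11: 110+50 = 160 > 150
    N27: 30+50 = 80 > 70
    N7: 50+50 = 100 ≤ 100
Round 3 — N11, N27 trip offline.
  N11 sheds 160 MW: no online neighbours, lost.
  N27 sheds 80 MW: no online neighbours, lost.
No further trips.

100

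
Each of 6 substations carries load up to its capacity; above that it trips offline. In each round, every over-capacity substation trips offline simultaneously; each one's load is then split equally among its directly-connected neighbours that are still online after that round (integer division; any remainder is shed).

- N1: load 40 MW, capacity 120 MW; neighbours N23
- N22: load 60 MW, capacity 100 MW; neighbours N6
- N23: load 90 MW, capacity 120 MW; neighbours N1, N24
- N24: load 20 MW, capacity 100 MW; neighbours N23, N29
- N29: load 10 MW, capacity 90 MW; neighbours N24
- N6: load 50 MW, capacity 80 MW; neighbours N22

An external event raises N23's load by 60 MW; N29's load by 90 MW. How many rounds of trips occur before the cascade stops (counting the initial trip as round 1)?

Round 1 — N23 at 150 > 120; N29 at 100 > 90. N23, N29 trip offline.
  N23 sheds 150 MW to N1, N24: 75 each.
    N1: 40+75 = 115 ≤ 120
    N24: 20+75 = 95 ≤ 100
  N29 sheds 100 MW to N24: 100 each.
    N24: 95+100 = 195 > 100
Round 2 — N24 trips offline.
  N24 sheds 195 MW: no online neighbours, lost.
No further trips.

2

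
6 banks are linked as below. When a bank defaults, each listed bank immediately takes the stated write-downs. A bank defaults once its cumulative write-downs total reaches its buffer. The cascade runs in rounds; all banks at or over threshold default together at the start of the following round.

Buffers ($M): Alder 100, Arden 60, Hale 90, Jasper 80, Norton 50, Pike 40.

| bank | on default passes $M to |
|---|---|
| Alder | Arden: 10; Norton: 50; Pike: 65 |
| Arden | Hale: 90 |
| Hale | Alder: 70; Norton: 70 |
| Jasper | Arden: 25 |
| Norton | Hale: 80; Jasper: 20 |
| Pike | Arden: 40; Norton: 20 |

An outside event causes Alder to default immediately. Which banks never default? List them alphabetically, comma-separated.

Round 1 — Alder defaults (initial).
  Arden: +10 → 10 < 60
  Norton: +50 → 50 ≥ 50
  Pike: +65 → 65 ≥ 40
Round 2 — Norton, Pike default.
  Arden: +40 → 50 < 60
  Hale: +80 → 80 < 90
  Jasper: +20 → 20 < 80
No further defaults.

Arden, Hale, Jasper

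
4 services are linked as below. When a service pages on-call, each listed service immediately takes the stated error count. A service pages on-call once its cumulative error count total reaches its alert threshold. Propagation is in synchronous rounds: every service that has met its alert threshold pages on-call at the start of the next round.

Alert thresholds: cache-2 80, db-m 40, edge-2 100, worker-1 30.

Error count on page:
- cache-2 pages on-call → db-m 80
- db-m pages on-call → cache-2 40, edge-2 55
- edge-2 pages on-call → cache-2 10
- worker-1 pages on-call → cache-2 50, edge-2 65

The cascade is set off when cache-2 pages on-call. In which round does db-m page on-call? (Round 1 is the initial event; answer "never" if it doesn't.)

2

Round 1 — cache-2 pages on-call (initial).
  db-m: +80 → 80 ≥ 40
Round 2 — db-m pages on-call.
  edge-2: +55 → 55 < 100
No further pages.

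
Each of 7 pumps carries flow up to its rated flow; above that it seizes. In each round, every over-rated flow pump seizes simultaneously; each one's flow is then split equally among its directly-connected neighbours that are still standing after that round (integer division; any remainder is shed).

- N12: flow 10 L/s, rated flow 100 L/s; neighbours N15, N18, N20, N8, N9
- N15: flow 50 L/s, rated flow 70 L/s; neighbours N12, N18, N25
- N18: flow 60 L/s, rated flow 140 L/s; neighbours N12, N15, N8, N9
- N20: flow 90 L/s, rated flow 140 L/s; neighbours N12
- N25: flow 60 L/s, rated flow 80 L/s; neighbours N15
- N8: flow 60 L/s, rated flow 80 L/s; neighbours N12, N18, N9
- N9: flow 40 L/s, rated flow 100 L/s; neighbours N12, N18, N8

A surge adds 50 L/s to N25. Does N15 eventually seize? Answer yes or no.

yes

Round 1 — N25 at 110 > 80. N25 seizes.
  N25 sheds 110 L/s to N15: 110 each.
    N15: 50+110 = 160 > 70
Round 2 — N15 seizes.
  N15 sheds 160 L/s to N12, N18: 80 each.
    N12: 10+80 = 90 ≤ 100
    N18: 60+80 = 140 ≤ 140
No further seizures.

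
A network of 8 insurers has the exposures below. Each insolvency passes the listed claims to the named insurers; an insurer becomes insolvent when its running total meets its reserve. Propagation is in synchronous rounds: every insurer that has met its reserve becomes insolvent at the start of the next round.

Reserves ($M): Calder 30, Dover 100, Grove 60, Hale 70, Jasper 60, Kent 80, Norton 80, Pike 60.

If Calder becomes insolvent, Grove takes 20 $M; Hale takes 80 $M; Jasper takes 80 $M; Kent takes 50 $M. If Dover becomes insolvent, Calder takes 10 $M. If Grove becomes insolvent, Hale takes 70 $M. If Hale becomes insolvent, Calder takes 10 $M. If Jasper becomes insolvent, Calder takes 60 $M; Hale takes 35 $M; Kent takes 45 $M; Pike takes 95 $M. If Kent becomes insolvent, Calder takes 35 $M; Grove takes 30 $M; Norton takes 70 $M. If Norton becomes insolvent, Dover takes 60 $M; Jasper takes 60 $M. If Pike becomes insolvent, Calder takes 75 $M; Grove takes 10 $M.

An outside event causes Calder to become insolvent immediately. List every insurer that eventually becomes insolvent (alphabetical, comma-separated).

Calder, Grove, Hale, Jasper, Kent, Pike

Round 1 — Calder becomes insolvent (initial).
  Grove: +20 → 20 < 60
  Hale: +80 → 80 ≥ 70
  Jasper: +80 → 80 ≥ 60
  Kent: +50 → 50 < 80
Round 2 — Hale, Jasper become insolvent.
  Kent: +45 → 95 ≥ 80
  Pike: +95 → 95 ≥ 60
Round 3 — Kent, Pike become insolvent.
  Grove: +30+10 → 60 ≥ 60
  Norton: +70 → 70 < 80
Round 4 — Grove becomes insolvent.
No further insolvencies.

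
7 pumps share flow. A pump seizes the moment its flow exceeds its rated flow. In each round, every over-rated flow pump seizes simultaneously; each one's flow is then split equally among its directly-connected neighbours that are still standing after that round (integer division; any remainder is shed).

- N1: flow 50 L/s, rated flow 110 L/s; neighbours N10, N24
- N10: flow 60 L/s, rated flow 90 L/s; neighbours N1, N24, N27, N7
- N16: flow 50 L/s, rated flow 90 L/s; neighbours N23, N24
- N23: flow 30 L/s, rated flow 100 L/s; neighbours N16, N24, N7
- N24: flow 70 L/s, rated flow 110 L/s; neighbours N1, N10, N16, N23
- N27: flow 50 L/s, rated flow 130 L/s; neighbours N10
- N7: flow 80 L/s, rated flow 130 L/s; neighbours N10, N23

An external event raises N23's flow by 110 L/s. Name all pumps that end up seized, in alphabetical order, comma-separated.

N1, N10, N16, N23, N24, N7

Round 1 — N23 at 140 > 100. N23 seizes.
  N23 sheds 140 L/s to N16, N24, N7: 46 each (2 lost).
    N16: 50+46 = 96 > 90
    N24: 70+46 = 116 > 110
    N7: 80+46 = 126 ≤ 130
Round 2 — N16, N24 seize.
  N16 sheds 96 L/s: no online neighbours, lost.
  N24 sheds 116 L/s to N1, N10: 58 each.
    N1: 50+58 = 108 ≤ 110
    N10: 60+58 = 118 > 90
Round 3 — N10 seizes.
  N10 sheds 118 L/s to N1, N27, N7: 39 each (1 lost).
    N1: 108+39 = 147 > 110
    N27: 50+39 = 89 ≤ 130
    N7: 126+39 = 165 > 130
Round 4 — N1, N7 seize.
  N1 sheds 147 L/s: no online neighbours, lost.
  N7 sheds 165 L/s: no online neighbours, lost.
No further seizures.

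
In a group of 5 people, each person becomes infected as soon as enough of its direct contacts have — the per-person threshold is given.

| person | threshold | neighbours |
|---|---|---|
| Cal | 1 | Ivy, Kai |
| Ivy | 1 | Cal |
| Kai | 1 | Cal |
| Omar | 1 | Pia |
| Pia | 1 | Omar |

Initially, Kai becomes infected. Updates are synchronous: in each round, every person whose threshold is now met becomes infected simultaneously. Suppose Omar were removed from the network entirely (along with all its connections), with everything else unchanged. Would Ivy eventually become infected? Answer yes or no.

With Omar removed:
Round 1 — Kai becomes infected (initial).
Round 2 — checking thresholds:
  Cal: 1 of 2 neighbours ≥ 1, becomes infected.
Round 3 — checking thresholds:
  Ivy: 1 of 1 neighbours ≥ 1, becomes infected.
Round 4 — no new infections; cascade stops.

yes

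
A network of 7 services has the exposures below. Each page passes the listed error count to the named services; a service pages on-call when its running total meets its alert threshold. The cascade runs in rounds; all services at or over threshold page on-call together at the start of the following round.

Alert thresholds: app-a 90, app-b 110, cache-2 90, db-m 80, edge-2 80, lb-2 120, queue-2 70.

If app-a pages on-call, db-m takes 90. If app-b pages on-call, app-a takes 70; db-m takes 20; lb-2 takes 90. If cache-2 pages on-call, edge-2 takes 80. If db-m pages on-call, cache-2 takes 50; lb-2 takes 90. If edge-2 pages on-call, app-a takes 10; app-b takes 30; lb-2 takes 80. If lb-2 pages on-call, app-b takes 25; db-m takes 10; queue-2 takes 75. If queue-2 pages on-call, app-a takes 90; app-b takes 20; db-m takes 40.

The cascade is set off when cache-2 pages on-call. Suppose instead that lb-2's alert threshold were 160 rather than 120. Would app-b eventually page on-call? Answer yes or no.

With lb-2's alert threshold at 160:
Round 1 — cache-2 pages on-call (initial).
  edge-2: +80 → 80 ≥ 80
Round 2 — edge-2 pages on-call.
  app-a: +10 → 10 < 90
  app-b: +30 → 30 < 110
  lb-2: +80 → 80 < 160
No further pages.

no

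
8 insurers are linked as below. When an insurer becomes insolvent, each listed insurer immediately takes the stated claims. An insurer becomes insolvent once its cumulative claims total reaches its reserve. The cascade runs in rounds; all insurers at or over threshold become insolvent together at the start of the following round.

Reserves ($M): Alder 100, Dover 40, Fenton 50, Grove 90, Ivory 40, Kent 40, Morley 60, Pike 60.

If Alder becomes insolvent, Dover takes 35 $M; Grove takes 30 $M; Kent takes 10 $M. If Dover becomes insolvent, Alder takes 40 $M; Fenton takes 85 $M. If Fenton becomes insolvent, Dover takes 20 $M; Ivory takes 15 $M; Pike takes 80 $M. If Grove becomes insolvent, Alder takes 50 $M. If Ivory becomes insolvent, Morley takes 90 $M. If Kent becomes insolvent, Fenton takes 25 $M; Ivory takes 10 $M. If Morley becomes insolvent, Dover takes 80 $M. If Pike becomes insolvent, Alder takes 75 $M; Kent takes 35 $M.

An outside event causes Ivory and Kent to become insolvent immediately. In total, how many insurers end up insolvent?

Round 1 — Ivory, Kent become insolvent (initial).
  Fenton: +25 → 25 < 50
  Morley: +90 → 90 ≥ 60
Round 2 — Morley becomes insolvent.
  Dover: +80 → 80 ≥ 40
Round 3 — Dover becomes insolvent.
  Alder: +40 → 40 < 100
  Fenton: +85 → 110 ≥ 50
Round 4 — Fenton becomes insolvent.
  Pike: +80 → 80 ≥ 60
Round 5 — Pike becomes insolvent.
  Alder: +75 → 115 ≥ 100
Round 6 — Alder becomes insolvent.
  Grove: +30 → 30 < 90
No further insolvencies.

7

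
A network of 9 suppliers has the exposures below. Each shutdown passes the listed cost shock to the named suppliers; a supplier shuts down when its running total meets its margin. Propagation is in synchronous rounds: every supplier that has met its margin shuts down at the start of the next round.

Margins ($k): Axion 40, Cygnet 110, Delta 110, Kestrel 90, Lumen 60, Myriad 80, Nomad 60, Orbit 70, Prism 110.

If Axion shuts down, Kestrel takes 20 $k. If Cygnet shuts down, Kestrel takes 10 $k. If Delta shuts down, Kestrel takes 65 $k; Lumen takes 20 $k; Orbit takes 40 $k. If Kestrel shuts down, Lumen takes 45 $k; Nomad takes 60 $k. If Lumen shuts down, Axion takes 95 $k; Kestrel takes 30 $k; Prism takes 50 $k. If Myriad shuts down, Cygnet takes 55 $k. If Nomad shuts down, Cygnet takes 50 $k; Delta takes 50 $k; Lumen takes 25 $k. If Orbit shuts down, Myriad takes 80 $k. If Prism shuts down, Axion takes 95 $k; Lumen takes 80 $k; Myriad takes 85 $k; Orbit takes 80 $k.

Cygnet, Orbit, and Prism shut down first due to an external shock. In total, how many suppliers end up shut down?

Round 1 — Cygnet, Orbit, Prism shut down (initial).
  Axion: +95 → 95 ≥ 40
  Kestrel: +10 → 10 < 90
  Lumen: +80 → 80 ≥ 60
  Myriad: +80+85 → 165 ≥ 80
Round 2 — Axion, Lumen, Myriad shut down.
  Kestrel: +20+30 → 60 < 90
No further shutdowns.

6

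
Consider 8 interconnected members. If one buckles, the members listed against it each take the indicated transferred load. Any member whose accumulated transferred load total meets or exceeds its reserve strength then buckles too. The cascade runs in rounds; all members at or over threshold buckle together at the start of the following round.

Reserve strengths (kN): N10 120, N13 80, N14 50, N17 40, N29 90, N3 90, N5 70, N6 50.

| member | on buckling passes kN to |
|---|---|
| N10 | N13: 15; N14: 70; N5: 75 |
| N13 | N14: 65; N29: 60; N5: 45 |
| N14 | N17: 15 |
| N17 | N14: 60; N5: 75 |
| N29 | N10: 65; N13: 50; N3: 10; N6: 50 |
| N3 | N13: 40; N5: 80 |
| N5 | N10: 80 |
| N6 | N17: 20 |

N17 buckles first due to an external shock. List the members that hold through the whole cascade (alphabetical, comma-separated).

N10, N13, N29, N3, N6

Round 1 — N17 buckles (initial).
  N14: +60 → 60 ≥ 50
  N5: +75 → 75 ≥ 70
Round 2 — N14, N5 buckle.
  N10: +80 → 80 < 120
No further bucklings.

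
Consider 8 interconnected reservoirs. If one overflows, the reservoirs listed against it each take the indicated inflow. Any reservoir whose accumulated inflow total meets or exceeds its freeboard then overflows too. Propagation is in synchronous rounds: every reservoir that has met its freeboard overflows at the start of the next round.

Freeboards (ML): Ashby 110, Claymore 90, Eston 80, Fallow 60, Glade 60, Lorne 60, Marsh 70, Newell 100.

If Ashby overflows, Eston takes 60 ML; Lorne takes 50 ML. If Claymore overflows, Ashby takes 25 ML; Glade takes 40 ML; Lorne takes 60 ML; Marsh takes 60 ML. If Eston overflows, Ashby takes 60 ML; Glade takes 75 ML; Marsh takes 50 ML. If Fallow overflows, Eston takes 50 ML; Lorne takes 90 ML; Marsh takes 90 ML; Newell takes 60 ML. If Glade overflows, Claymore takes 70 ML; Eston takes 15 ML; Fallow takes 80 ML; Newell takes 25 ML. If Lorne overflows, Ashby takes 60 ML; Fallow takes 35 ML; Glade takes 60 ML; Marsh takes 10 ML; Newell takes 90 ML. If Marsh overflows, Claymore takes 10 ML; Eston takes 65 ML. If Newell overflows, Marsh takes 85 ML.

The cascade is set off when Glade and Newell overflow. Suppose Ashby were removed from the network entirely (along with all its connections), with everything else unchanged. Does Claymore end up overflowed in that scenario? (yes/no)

With Ashby removed:
Round 1 — Glade, Newell overflow (initial).
  Claymore: +70 → 70 < 90
  Eston: +15 → 15 < 80
  Fallow: +80 → 80 ≥ 60
  Marsh: +85 → 85 ≥ 70
Round 2 — Fallow, Marsh overflow.
  Claymore: +10 → 80 < 90
  Eston: +50+65 → 130 ≥ 80
  Lorne: +90 → 90 ≥ 60
Round 3 — Eston, Lorne overflow.
No further overflows.

no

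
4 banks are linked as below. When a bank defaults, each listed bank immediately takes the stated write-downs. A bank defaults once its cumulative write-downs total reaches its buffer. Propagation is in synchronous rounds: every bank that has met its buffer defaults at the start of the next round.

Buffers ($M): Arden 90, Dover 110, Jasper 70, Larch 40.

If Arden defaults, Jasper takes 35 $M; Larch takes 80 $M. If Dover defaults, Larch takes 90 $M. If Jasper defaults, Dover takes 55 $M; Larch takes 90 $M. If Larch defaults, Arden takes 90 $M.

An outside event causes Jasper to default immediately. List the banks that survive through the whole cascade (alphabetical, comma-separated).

Round 1 — Jasper defaults (initial).
  Dover: +55 → 55 < 110
  Larch: +90 → 90 ≥ 40
Round 2 — Larch defaults.
  Arden: +90 → 90 ≥ 90
Round 3 — Arden defaults.
No further defaults.

Dover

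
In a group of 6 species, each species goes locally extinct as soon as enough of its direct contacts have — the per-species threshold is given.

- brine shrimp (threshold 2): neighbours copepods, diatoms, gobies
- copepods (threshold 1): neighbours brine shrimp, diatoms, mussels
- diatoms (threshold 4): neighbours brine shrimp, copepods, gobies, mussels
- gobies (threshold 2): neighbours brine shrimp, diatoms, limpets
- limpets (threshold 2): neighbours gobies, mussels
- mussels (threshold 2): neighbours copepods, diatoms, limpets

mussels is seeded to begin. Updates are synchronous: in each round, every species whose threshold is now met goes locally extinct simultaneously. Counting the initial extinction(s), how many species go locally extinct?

2

Round 1 — mussels goes locally extinct (initial).
Round 2 — checking thresholds:
  copepods: 1 of 3 neighbours ≥ 1, goes locally extinct.
  diatoms: 1 of 4 neighbours < 4, holds.
  limpets: 1 of 2 neighbours < 2, holds.
Round 3 — no new extinctions; cascade stops.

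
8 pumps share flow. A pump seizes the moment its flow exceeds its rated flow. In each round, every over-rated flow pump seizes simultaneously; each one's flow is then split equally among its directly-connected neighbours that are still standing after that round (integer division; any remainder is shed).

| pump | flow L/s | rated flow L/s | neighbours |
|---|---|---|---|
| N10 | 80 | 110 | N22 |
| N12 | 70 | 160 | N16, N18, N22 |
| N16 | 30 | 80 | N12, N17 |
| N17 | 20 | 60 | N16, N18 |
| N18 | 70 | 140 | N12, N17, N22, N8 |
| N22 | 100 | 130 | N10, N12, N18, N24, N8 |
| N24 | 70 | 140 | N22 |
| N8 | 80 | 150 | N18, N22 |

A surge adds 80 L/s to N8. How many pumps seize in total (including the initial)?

Round 1 — N8 at 160 > 150. N8 seizes.
  N8 sheds 160 L/s to N18, N22: 80 each.
    N18: 70+80 = 150 > 140
    N22: 100+80 = 180 > 130
Round 2 — N18, N22 seize.
  N18 sheds 150 L/s to N12, N17: 75 each.
    N12: 70+75 = 145 ≤ 160
    N17: 20+75 = 95 > 60
  N22 sheds 180 L/s to N10, N12, N24: 60 each.
    N10: 80+60 = 140 > 110
    N12: 145+60 = 205 > 160
    N24: 70+60 = 130 ≤ 140
Round 3 — N10, N12, N17 seize.
  N10 sheds 140 L/s: no online neighbours, lost.
  N12 sheds 205 L/s to N16: 205 each.
    N16: 30+205 = 235 > 80
  N17 sheds 95 L/s to N16: 95 each.
    N16: 235+95 = 330 > 80
Round 4 — N16 seizes.
  N16 sheds 330 L/s: no online neighbours, lost.
No further seizures.

7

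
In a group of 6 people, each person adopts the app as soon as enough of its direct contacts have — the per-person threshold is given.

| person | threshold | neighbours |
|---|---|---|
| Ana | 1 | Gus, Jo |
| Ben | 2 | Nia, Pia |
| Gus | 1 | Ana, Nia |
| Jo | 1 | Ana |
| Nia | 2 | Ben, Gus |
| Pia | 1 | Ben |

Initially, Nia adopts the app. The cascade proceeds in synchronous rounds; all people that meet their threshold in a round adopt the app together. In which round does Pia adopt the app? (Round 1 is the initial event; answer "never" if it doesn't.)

never

Round 1 — Nia adopts the app (initial).
Round 2 — checking thresholds:
  Ben: 1 of 2 neighbours < 2, not yet.
  Gus: 1 of 2 neighbours ≥ 1, adopts the app.
Round 3 — checking thresholds:
  Ana: 1 of 2 neighbours ≥ 1, adopts the app.
  Ben: 1 of 2 neighbours < 2, not yet.
Round 4 — checking thresholds:
  Ben: 1 of 2 neighbours < 2, not yet.
  Jo: 1 of 1 neighbours ≥ 1, adopts the app.
Round 5 — no new adoptions; cascade stops.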